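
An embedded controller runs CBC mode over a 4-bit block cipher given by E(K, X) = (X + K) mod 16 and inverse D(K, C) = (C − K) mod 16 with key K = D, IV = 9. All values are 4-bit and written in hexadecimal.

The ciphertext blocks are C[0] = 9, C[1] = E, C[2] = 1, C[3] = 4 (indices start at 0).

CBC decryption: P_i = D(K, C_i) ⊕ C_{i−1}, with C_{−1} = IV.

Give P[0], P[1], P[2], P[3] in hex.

P[0] = 5, P[1] = 8, P[2] = A, P[3] = 6

P[0]: D(K, 9) = C; C ⊕ 9 = 5.
P[1]: D(K, E) = 1; 1 ⊕ 9 = 8.
P[2]: D(K, 1) = 4; 4 ⊕ E = A.
P[3]: D(K, 4) = 7; 7 ⊕ 1 = 6.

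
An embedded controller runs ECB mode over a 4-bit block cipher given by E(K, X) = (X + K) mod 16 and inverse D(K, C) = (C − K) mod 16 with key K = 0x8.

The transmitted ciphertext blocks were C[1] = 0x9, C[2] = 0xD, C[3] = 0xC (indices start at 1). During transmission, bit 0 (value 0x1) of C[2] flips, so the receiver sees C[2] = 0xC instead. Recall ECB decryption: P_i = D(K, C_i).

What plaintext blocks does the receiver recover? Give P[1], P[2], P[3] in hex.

P[1] = 0x1, P[2] = 0x4, P[3] = 0x4

Only C[2] changed, to 0xC. In ECB, a change in C_i affects only P_i. Decrypting the received ciphertext:
P[1]: D(K, 0x9) = 0x1.
P[2]: D(K, 0xC) = 0x4.
P[3]: D(K, 0xC) = 0x4.
Blocks that differ from the original plaintext: P[2].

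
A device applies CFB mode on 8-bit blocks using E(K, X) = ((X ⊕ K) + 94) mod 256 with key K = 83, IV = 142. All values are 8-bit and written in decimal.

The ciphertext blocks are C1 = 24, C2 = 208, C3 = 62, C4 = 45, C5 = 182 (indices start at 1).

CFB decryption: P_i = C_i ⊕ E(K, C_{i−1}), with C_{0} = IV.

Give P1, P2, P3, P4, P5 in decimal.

P1: E(K, 142) = 59; 24 ⊕ 59 = 35.
P2: E(K, 24) = 169; 208 ⊕ 169 = 121.
P3: E(K, 208) = 225; 62 ⊕ 225 = 223.
P4: E(K, 62) = 203; 45 ⊕ 203 = 230.
P5: E(K, 45) = 220; 182 ⊕ 220 = 106.

P1 = 35, P2 = 121, P3 = 223, P4 = 230, P5 = 106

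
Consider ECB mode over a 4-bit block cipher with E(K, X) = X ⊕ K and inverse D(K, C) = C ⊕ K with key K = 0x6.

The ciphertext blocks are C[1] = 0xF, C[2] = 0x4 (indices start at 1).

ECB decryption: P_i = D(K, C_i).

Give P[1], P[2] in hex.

P[1]: D(K, 0xF) = 0x9.
P[2]: D(K, 0x4) = 0x2.

P[1] = 0x9, P[2] = 0x2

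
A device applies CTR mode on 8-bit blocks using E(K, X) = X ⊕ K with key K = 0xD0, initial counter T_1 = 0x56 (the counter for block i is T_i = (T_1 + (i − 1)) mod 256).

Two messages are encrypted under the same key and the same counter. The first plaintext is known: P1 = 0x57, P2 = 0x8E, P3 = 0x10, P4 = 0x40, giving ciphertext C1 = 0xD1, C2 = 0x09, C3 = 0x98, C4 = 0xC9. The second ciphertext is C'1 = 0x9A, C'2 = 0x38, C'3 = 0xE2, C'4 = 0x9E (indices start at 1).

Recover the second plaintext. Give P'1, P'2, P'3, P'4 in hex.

P'1 = 0x1C, P'2 = 0xBF, P'3 = 0x6A, P'4 = 0x17

In CTR with a reused counter, both messages share the same keystream S_i, so C_i ⊕ C'_i = P_i ⊕ P'_i and thus P'_i = P_i ⊕ C_i ⊕ C'_i.
P'1: 0x57 ⊕ 0xD1 ⊕ 0x9A = 0x1C.
P'2: 0x8E ⊕ 0x09 ⊕ 0x38 = 0xBF.
P'3: 0x10 ⊕ 0x98 ⊕ 0xE2 = 0x6A.
P'4: 0x40 ⊕ 0xC9 ⊕ 0x9E = 0x17.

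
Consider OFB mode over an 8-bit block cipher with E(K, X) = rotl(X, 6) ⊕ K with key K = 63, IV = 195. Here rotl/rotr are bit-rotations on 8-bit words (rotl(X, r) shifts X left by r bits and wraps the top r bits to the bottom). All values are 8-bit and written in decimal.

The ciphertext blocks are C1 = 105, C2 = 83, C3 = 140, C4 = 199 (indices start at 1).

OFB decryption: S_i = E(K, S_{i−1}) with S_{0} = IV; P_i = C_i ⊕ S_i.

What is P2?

P1: S = E(K, 195) = 207; 105 ⊕ 207 = 166.
P2: S = E(K, 207) = 204; 83 ⊕ 204 = 159.

P2 = 159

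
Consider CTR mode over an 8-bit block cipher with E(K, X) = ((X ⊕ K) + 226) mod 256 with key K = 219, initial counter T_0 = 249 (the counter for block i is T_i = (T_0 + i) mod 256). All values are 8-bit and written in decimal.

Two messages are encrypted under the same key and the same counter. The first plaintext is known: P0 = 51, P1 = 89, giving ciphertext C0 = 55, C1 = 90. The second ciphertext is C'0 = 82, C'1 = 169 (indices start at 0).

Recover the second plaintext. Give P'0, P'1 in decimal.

In CTR with a reused counter, both messages share the same keystream S_i, so C_i ⊕ C'_i = P_i ⊕ P'_i and thus P'_i = P_i ⊕ C_i ⊕ C'_i.
P'0: 51 ⊕ 55 ⊕ 82 = 86.
P'1: 89 ⊕ 90 ⊕ 169 = 170.

P'0 = 86, P'1 = 170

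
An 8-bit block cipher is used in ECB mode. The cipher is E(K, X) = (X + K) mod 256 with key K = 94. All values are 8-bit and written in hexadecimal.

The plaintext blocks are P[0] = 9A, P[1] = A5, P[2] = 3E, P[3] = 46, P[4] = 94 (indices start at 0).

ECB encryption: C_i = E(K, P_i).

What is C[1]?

C[1]: E(K, A5) = 39.

C[1] = 39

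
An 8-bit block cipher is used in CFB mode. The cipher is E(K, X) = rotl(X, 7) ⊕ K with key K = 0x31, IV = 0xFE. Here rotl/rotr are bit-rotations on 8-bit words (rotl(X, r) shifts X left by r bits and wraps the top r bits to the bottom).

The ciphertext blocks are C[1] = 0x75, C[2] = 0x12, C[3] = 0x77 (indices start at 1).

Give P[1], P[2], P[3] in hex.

CFB decryption: P_i = C_i ⊕ E(K, C_{i−1}), with C_{0} = IV.
P[1]: E(K, 0xFE) = 0x4E; 0x75 ⊕ 0x4E = 0x3B.
P[2]: E(K, 0x75) = 0x8B; 0x12 ⊕ 0x8B = 0x99.
P[3]: E(K, 0x12) = 0x38; 0x77 ⊕ 0x38 = 0x4F.

P[1] = 0x3B, P[2] = 0x99, P[3] = 0x4F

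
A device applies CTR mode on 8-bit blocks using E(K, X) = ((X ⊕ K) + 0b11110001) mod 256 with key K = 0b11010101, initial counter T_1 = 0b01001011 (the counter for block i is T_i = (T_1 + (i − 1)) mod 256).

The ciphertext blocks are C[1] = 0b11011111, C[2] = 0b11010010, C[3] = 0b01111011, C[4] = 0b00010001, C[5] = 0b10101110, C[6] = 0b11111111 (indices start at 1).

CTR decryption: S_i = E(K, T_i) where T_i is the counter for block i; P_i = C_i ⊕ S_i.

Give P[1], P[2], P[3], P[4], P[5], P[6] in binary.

P[1] = 0b01010000, P[2] = 0b01011000, P[3] = 0b11110010, P[4] = 0b10011101, P[5] = 0b00100101, P[6] = 0b10001001

P[1]: T = 0b01001011, S = E(K, T) = 0b10001111; 0b11011111 ⊕ 0b10001111 = 0b01010000.
P[2]: T = 0b01001100, S = E(K, T) = 0b10001010; 0b11010010 ⊕ 0b10001010 = 0b01011000.
P[3]: T = 0b01001101, S = E(K, T) = 0b10001001; 0b01111011 ⊕ 0b10001001 = 0b11110010.
P[4]: T = 0b01001110, S = E(K, T) = 0b10001100; 0b00010001 ⊕ 0b10001100 = 0b10011101.
P[5]: T = 0b01001111, S = E(K, T) = 0b10001011; 0b10101110 ⊕ 0b10001011 = 0b00100101.
P[6]: T = 0b01010000, S = E(K, T) = 0b01110110; 0b11111111 ⊕ 0b01110110 = 0b10001001.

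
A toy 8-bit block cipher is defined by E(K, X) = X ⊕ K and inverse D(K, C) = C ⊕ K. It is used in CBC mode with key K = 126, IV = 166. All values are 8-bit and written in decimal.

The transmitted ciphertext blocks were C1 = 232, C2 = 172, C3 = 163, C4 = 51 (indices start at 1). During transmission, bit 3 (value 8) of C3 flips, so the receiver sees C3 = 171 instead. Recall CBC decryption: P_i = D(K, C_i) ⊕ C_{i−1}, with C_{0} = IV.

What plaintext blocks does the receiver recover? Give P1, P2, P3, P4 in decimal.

Only C3 changed, to 171. In CBC, a change in C_i garbles P_i and flips the same bit in P_{i+1}. Decrypting the received ciphertext:
P1: D(K, 232) = 150; 150 ⊕ 166 = 48.
P2: D(K, 172) = 210; 210 ⊕ 232 = 58.
P3: D(K, 171) = 213; 213 ⊕ 172 = 121.
P4: D(K, 51) = 77; 77 ⊕ 171 = 230.
Blocks that differ from the original plaintext: P3, P4.

P1 = 48, P2 = 58, P3 = 121, P4 = 230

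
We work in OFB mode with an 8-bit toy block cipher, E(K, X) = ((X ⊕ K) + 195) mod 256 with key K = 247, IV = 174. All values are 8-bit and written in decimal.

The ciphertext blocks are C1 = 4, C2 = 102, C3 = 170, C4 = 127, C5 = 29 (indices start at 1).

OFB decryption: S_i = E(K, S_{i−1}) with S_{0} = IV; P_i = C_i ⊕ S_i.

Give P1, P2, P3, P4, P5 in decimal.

P1 = 24, P2 = 200, P3 = 182, P4 = 209, P5 = 1

P1: S = E(K, 174) = 28; 4 ⊕ 28 = 24.
P2: S = E(K, 28) = 174; 102 ⊕ 174 = 200.
P3: S = E(K, 174) = 28; 170 ⊕ 28 = 182.
P4: S = E(K, 28) = 174; 127 ⊕ 174 = 209.
P5: S = E(K, 174) = 28; 29 ⊕ 28 = 1.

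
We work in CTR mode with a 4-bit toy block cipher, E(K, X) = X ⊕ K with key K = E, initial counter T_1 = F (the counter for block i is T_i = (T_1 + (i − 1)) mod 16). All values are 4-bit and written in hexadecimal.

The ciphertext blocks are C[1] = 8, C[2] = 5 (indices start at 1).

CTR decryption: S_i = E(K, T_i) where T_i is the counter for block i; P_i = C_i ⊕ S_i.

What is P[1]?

P[1]: T = F, S = E(K, T) = 1; 8 ⊕ 1 = 9.

P[1] = 9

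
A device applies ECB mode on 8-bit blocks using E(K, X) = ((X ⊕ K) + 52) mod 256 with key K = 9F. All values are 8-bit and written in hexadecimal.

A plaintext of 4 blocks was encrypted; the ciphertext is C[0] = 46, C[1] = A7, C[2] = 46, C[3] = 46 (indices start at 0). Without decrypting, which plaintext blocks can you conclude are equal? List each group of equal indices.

P[0] = P[2] = P[3]

ECB encrypts each block independently with the same key, so equal ciphertext blocks imply equal plaintext blocks.
C[0] = C[2] = C[3] = 46, so P[0] = P[2] = P[3].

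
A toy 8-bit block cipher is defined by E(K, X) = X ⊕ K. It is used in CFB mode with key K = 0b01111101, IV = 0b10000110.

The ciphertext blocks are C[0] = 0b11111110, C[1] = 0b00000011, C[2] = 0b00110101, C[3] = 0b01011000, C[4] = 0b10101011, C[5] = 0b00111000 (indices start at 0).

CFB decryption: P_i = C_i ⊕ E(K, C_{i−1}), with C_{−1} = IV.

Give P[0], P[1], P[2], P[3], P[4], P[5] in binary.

P[0]: E(K, 0b10000110) = 0b11111011; 0b11111110 ⊕ 0b11111011 = 0b00000101.
P[1]: E(K, 0b11111110) = 0b10000011; 0b00000011 ⊕ 0b10000011 = 0b10000000.
P[2]: E(K, 0b00000011) = 0b01111110; 0b00110101 ⊕ 0b01111110 = 0b01001011.
P[3]: E(K, 0b00110101) = 0b01001000; 0b01011000 ⊕ 0b01001000 = 0b00010000.
P[4]: E(K, 0b01011000) = 0b00100101; 0b10101011 ⊕ 0b00100101 = 0b10001110.
P[5]: E(K, 0b10101011) = 0b11010110; 0b00111000 ⊕ 0b11010110 = 0b11101110.

P[0] = 0b00000101, P[1] = 0b10000000, P[2] = 0b01001011, P[3] = 0b00010000, P[4] = 0b10001110, P[5] = 0b11101110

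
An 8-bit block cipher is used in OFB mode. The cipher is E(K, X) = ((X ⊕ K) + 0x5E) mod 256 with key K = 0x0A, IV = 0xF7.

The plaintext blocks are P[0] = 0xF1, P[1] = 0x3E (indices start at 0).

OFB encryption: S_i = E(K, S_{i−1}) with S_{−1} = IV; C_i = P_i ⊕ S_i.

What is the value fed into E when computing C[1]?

0x5B

C[0]: S = E(K, 0xF7) = 0x5B; 0xF1 ⊕ 0x5B = 0xAA.
C[1]: S = E(K, 0x5B) = 0xAF; 0x3E ⊕ 0xAF = 0x91.
So the input to E for block [1] is 0x5B.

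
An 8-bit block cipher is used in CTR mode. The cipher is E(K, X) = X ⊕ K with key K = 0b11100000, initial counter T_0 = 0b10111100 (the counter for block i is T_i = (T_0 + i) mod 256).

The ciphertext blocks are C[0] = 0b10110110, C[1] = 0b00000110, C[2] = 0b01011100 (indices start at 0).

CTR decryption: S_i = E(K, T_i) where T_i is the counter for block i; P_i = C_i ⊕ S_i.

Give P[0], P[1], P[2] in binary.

P[0]: T = 0b10111100, S = E(K, T) = 0b01011100; 0b10110110 ⊕ 0b01011100 = 0b11101010.
P[1]: T = 0b10111101, S = E(K, T) = 0b01011101; 0b00000110 ⊕ 0b01011101 = 0b01011011.
P[2]: T = 0b10111110, S = E(K, T) = 0b01011110; 0b01011100 ⊕ 0b01011110 = 0b00000010.

P[0] = 0b11101010, P[1] = 0b01011011, P[2] = 0b00000010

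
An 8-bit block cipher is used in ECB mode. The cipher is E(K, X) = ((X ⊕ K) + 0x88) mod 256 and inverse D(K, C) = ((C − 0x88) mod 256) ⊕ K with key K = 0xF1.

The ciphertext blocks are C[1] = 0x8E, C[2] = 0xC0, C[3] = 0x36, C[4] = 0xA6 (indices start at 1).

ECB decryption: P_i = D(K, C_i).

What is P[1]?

P[1] = 0xF7

P[1]: D(K, 0x8E) = 0xF7.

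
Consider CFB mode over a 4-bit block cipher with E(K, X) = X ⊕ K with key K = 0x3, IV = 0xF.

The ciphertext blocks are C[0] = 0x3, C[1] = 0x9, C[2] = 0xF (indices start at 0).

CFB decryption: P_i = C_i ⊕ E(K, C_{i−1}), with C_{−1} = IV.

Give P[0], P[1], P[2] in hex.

P[0]: E(K, 0xF) = 0xC; 0x3 ⊕ 0xC = 0xF.
P[1]: E(K, 0x3) = 0x0; 0x9 ⊕ 0x0 = 0x9.
P[2]: E(K, 0x9) = 0xA; 0xF ⊕ 0xA = 0x5.

P[0] = 0xF, P[1] = 0x9, P[2] = 0x5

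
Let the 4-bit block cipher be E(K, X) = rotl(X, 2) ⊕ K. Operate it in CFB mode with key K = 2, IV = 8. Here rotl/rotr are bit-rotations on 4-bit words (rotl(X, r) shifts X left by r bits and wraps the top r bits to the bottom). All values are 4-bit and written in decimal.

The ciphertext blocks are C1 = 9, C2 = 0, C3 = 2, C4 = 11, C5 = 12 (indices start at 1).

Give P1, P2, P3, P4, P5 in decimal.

CFB decryption: P_i = C_i ⊕ E(K, C_{i−1}), with C_{0} = IV.
P1: E(K, 8) = 0; 9 ⊕ 0 = 9.
P2: E(K, 9) = 4; 0 ⊕ 4 = 4.
P3: E(K, 0) = 2; 2 ⊕ 2 = 0.
P4: E(K, 2) = 10; 11 ⊕ 10 = 1.
P5: E(K, 11) = 12; 12 ⊕ 12 = 0.

P1 = 9, P2 = 4, P3 = 0, P4 = 1, P5 = 0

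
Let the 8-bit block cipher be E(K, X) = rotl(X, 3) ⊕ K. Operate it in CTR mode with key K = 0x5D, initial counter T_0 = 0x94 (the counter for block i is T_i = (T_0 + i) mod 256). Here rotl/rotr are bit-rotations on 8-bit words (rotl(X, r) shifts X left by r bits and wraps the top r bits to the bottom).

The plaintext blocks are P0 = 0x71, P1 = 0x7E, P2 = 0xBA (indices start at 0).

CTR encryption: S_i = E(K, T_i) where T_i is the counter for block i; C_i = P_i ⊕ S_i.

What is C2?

C2 = 0x53

C0: T = 0x94, S = E(K, T) = 0xF9; 0x71 ⊕ 0xF9 = 0x88.
C1: T = 0x95, S = E(K, T) = 0xF1; 0x7E ⊕ 0xF1 = 0x8F.
C2: T = 0x96, S = E(K, T) = 0xE9; 0xBA ⊕ 0xE9 = 0x53.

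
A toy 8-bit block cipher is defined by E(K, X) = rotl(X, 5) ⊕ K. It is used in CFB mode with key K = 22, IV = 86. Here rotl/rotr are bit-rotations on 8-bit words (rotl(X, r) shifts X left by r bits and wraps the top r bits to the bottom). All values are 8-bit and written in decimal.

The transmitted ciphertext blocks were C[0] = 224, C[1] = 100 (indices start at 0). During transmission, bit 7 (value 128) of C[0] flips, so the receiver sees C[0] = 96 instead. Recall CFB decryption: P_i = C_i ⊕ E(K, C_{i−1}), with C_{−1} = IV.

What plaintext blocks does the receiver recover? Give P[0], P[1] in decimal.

Only C[0] changed, to 96. In CFB, a change in C_i flips the same bit in P_i and garbles P_{i+1}. Decrypting the received ciphertext:
P[0]: E(K, 86) = 220; 96 ⊕ 220 = 188.
P[1]: E(K, 96) = 26; 100 ⊕ 26 = 126.
Blocks that differ from the original plaintext: P[0], P[1].

P[0] = 188, P[1] = 126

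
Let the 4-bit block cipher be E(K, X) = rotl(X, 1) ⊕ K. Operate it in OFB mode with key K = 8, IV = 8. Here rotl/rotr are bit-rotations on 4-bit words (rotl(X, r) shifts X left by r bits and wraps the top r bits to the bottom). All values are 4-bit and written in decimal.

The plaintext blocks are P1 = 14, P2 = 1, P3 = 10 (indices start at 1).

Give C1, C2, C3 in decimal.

OFB encryption: S_i = E(K, S_{i−1}) with S_{0} = IV; C_i = P_i ⊕ S_i.
C1: S = E(K, 8) = 9; 14 ⊕ 9 = 7.
C2: S = E(K, 9) = 11; 1 ⊕ 11 = 10.
C3: S = E(K, 11) = 15; 10 ⊕ 15 = 5.

C1 = 7, C2 = 10, C3 = 5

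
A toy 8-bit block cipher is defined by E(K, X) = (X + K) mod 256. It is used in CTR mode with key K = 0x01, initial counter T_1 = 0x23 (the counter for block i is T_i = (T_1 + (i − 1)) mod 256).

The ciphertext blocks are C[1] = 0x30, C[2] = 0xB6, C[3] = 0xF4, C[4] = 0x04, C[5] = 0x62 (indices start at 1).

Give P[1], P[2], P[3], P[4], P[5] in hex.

CTR decryption: S_i = E(K, T_i) where T_i is the counter for block i; P_i = C_i ⊕ S_i.
P[1]: T = 0x23, S = E(K, T) = 0x24; 0x30 ⊕ 0x24 = 0x14.
P[2]: T = 0x24, S = E(K, T) = 0x25; 0xB6 ⊕ 0x25 = 0x93.
P[3]: T = 0x25, S = E(K, T) = 0x26; 0xF4 ⊕ 0x26 = 0xD2.
P[4]: T = 0x26, S = E(K, T) = 0x27; 0x04 ⊕ 0x27 = 0x23.
P[5]: T = 0x27, S = E(K, T) = 0x28; 0x62 ⊕ 0x28 = 0x4A.

P[1] = 0x14, P[2] = 0x93, P[3] = 0xD2, P[4] = 0x23, P[5] = 0x4A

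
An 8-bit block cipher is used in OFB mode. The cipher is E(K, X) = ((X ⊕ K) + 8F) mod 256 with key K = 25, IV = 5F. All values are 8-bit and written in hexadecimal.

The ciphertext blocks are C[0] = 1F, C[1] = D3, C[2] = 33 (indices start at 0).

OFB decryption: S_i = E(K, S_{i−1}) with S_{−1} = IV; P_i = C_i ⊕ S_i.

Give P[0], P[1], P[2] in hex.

P[0]: S = E(K, 5F) = 09; 1F ⊕ 09 = 16.
P[1]: S = E(K, 09) = BB; D3 ⊕ BB = 68.
P[2]: S = E(K, BB) = 2D; 33 ⊕ 2D = 1E.

P[0] = 16, P[1] = 68, P[2] = 1E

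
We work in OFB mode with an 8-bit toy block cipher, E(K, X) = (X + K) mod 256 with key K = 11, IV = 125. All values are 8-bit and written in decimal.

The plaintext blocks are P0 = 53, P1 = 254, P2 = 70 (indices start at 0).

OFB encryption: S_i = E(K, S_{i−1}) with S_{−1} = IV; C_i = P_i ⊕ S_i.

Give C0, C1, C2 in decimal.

C0 = 189, C1 = 109, C2 = 216

C0: S = E(K, 125) = 136; 53 ⊕ 136 = 189.
C1: S = E(K, 136) = 147; 254 ⊕ 147 = 109.
C2: S = E(K, 147) = 158; 70 ⊕ 158 = 216.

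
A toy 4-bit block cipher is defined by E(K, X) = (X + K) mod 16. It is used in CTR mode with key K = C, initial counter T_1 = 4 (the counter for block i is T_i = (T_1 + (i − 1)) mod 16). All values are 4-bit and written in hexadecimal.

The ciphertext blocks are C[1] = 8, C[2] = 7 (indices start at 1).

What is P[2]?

CTR decryption: S_i = E(K, T_i) where T_i is the counter for block i; P_i = C_i ⊕ S_i.
P[2]: T = 5, S = E(K, T) = 1; 7 ⊕ 1 = 6.

P[2] = 6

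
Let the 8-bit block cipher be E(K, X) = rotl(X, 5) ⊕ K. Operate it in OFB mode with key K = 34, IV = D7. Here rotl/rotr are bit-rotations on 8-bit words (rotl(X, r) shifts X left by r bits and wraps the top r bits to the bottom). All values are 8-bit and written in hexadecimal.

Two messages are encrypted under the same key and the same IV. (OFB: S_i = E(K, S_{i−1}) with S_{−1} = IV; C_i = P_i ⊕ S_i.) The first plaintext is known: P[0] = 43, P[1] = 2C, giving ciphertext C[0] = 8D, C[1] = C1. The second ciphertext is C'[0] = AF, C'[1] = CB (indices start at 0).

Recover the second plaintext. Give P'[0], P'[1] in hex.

P'[0] = 61, P'[1] = 26

In OFB with a reused IV, both messages share the same keystream S_i, so C_i ⊕ C'_i = P_i ⊕ P'_i and thus P'_i = P_i ⊕ C_i ⊕ C'_i.
P'[0]: 43 ⊕ 8D ⊕ AF = 61.
P'[1]: 2C ⊕ C1 ⊕ CB = 26.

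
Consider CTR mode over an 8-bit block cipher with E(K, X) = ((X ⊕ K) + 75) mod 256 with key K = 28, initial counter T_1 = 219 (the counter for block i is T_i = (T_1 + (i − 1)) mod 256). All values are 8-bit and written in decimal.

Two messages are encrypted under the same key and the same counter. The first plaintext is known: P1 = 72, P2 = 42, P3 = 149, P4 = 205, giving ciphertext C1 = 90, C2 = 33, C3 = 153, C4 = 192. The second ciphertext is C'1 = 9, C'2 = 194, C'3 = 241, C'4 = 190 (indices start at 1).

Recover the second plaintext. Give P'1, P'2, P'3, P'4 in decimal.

In CTR with a reused counter, both messages share the same keystream S_i, so C_i ⊕ C'_i = P_i ⊕ P'_i and thus P'_i = P_i ⊕ C_i ⊕ C'_i.
P'1: 72 ⊕ 90 ⊕ 9 = 27.
P'2: 42 ⊕ 33 ⊕ 194 = 201.
P'3: 149 ⊕ 153 ⊕ 241 = 253.
P'4: 205 ⊕ 192 ⊕ 190 = 179.

P'1 = 27, P'2 = 201, P'3 = 253, P'4 = 179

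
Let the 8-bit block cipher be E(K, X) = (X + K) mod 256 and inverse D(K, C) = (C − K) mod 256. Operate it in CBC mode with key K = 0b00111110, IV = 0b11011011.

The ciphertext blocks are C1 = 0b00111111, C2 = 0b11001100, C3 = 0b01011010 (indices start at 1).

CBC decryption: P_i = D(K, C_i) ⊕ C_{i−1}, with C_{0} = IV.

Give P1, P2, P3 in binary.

P1: D(K, 0b00111111) = 0b00000001; 0b00000001 ⊕ 0b11011011 = 0b11011010.
P2: D(K, 0b11001100) = 0b10001110; 0b10001110 ⊕ 0b00111111 = 0b10110001.
P3: D(K, 0b01011010) = 0b00011100; 0b00011100 ⊕ 0b11001100 = 0b11010000.

P1 = 0b11011010, P2 = 0b10110001, P3 = 0b11010000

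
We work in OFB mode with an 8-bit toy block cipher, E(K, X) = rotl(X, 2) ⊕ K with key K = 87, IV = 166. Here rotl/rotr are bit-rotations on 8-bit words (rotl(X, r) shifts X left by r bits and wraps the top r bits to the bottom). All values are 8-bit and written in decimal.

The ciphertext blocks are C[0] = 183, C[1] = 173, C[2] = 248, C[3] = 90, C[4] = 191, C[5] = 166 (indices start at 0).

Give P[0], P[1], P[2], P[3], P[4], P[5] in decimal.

OFB decryption: S_i = E(K, S_{i−1}) with S_{−1} = IV; P_i = C_i ⊕ S_i.
P[0]: S = E(K, 166) = 205; 183 ⊕ 205 = 122.
P[1]: S = E(K, 205) = 96; 173 ⊕ 96 = 205.
P[2]: S = E(K, 96) = 214; 248 ⊕ 214 = 46.
P[3]: S = E(K, 214) = 12; 90 ⊕ 12 = 86.
P[4]: S = E(K, 12) = 103; 191 ⊕ 103 = 216.
P[5]: S = E(K, 103) = 202; 166 ⊕ 202 = 108.

P[0] = 122, P[1] = 205, P[2] = 46, P[3] = 86, P[4] = 216, P[5] = 108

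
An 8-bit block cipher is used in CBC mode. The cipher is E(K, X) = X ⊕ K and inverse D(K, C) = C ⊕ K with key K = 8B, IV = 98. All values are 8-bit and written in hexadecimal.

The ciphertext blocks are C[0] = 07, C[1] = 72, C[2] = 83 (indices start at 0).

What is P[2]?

CBC decryption: P_i = D(K, C_i) ⊕ C_{i−1}, with C_{−1} = IV.
P[2]: D(K, 83) = 08; 08 ⊕ 72 = 7A.

P[2] = 7A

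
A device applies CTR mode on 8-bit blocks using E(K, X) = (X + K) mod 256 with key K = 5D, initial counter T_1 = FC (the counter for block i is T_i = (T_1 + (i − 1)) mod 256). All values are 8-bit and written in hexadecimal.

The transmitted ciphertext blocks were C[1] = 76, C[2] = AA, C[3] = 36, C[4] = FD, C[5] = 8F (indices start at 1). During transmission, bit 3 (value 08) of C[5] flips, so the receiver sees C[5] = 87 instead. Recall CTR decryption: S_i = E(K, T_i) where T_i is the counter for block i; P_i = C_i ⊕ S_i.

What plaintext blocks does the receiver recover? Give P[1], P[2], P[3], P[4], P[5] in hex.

Only C[5] changed, to 87. In CTR, a change in C_i flips the same bit in P_i only; the keystream is unaffected. Decrypting the received ciphertext:
P[1]: T = FC, S = E(K, T) = 59; 76 ⊕ 59 = 2F.
P[2]: T = FD, S = E(K, T) = 5A; AA ⊕ 5A = F0.
P[3]: T = FE, S = E(K, T) = 5B; 36 ⊕ 5B = 6D.
P[4]: T = FF, S = E(K, T) = 5C; FD ⊕ 5C = A1.
P[5]: T = 00, S = E(K, T) = 5D; 87 ⊕ 5D = DA.
Blocks that differ from the original plaintext: P[5].

P[1] = 2F, P[2] = F0, P[3] = 6D, P[4] = A1, P[5] = DA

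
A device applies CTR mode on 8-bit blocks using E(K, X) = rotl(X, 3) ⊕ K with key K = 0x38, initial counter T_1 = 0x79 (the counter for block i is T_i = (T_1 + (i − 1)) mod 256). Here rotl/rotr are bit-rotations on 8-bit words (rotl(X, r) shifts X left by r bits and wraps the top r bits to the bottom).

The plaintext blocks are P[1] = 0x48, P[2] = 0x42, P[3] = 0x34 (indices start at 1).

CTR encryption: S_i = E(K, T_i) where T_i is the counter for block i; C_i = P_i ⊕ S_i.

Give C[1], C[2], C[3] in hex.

C[1] = 0xBB, C[2] = 0xA9, C[3] = 0xD7

C[1]: T = 0x79, S = E(K, T) = 0xF3; 0x48 ⊕ 0xF3 = 0xBB.
C[2]: T = 0x7A, S = E(K, T) = 0xEB; 0x42 ⊕ 0xEB = 0xA9.
C[3]: T = 0x7B, S = E(K, T) = 0xE3; 0x34 ⊕ 0xE3 = 0xD7.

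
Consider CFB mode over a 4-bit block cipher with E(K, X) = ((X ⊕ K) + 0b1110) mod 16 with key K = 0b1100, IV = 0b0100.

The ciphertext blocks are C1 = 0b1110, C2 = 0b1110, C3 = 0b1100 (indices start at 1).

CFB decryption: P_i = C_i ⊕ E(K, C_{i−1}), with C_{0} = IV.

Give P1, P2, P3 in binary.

P1 = 0b1000, P2 = 0b1110, P3 = 0b1100

P1: E(K, 0b0100) = 0b0110; 0b1110 ⊕ 0b0110 = 0b1000.
P2: E(K, 0b1110) = 0b0000; 0b1110 ⊕ 0b0000 = 0b1110.
P3: E(K, 0b1110) = 0b0000; 0b1100 ⊕ 0b0000 = 0b1100.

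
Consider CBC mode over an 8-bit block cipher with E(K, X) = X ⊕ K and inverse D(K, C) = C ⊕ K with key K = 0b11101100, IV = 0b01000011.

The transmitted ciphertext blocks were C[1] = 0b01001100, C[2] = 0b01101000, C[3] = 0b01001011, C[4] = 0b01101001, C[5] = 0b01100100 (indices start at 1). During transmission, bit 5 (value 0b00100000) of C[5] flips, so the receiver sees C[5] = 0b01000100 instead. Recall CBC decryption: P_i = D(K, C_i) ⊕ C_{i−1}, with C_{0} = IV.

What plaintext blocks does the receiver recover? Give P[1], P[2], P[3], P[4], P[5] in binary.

Only C[5] changed, to 0b01000100. In CBC, a change in C_i garbles P_i and flips the same bit in P_{i+1}. Decrypting the received ciphertext:
P[1]: D(K, 0b01001100) = 0b10100000; 0b10100000 ⊕ 0b01000011 = 0b11100011.
P[2]: D(K, 0b01101000) = 0b10000100; 0b10000100 ⊕ 0b01001100 = 0b11001000.
P[3]: D(K, 0b01001011) = 0b10100111; 0b10100111 ⊕ 0b01101000 = 0b11001111.
P[4]: D(K, 0b01101001) = 0b10000101; 0b10000101 ⊕ 0b01001011 = 0b11001110.
P[5]: D(K, 0b01000100) = 0b10101000; 0b10101000 ⊕ 0b01101001 = 0b11000001.
Blocks that differ from the original plaintext: P[5].

P[1] = 0b11100011, P[2] = 0b11001000, P[3] = 0b11001111, P[4] = 0b11001110, P[5] = 0b11000001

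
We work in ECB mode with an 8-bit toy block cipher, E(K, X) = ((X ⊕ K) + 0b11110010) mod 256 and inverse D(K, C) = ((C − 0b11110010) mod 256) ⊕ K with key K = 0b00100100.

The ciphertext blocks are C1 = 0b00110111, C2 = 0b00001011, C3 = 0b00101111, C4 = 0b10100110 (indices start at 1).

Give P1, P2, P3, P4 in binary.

P1 = 0b01100001, P2 = 0b00111101, P3 = 0b00011001, P4 = 0b10010000

ECB decryption: P_i = D(K, C_i).
P1: D(K, 0b00110111) = 0b01100001.
P2: D(K, 0b00001011) = 0b00111101.
P3: D(K, 0b00101111) = 0b00011001.
P4: D(K, 0b10100110) = 0b10010000.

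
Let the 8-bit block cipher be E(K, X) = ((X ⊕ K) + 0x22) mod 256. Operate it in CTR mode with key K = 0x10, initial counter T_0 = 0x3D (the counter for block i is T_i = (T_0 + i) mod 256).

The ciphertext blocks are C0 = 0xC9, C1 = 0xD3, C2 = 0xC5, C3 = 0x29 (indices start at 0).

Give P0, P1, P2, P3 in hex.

CTR decryption: S_i = E(K, T_i) where T_i is the counter for block i; P_i = C_i ⊕ S_i.
P0: T = 0x3D, S = E(K, T) = 0x4F; 0xC9 ⊕ 0x4F = 0x86.
P1: T = 0x3E, S = E(K, T) = 0x50; 0xD3 ⊕ 0x50 = 0x83.
P2: T = 0x3F, S = E(K, T) = 0x51; 0xC5 ⊕ 0x51 = 0x94.
P3: T = 0x40, S = E(K, T) = 0x72; 0x29 ⊕ 0x72 = 0x5B.

P0 = 0x86, P1 = 0x83, P2 = 0x94, P3 = 0x5B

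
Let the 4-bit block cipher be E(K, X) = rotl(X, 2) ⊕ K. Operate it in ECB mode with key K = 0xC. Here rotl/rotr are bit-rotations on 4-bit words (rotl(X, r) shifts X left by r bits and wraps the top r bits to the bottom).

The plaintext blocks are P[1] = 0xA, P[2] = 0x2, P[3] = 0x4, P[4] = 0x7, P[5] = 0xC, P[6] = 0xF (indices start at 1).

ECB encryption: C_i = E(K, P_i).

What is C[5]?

C[5] = 0xF

C[5]: E(K, 0xC) = 0xF.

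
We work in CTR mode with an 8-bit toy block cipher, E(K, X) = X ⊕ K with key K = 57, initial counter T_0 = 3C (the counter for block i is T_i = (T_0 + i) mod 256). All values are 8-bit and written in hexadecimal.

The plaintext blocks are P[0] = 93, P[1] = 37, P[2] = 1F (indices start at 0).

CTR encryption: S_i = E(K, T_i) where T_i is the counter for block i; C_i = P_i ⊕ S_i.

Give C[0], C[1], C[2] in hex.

C[0]: T = 3C, S = E(K, T) = 6B; 93 ⊕ 6B = F8.
C[1]: T = 3D, S = E(K, T) = 6A; 37 ⊕ 6A = 5D.
C[2]: T = 3E, S = E(K, T) = 69; 1F ⊕ 69 = 76.

C[0] = F8, C[1] = 5D, C[2] = 76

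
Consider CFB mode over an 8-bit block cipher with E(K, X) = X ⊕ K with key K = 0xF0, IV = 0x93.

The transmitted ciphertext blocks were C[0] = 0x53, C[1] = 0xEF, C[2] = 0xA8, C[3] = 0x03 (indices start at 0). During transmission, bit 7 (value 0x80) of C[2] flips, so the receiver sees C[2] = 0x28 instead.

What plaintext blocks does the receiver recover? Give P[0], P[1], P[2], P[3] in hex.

CFB decryption: P_i = C_i ⊕ E(K, C_{i−1}), with C_{−1} = IV.
Only C[2] changed, to 0x28. In CFB, a change in C_i flips the same bit in P_i and garbles P_{i+1}. Decrypting the received ciphertext:
P[0]: E(K, 0x93) = 0x63; 0x53 ⊕ 0x63 = 0x30.
P[1]: E(K, 0x53) = 0xA3; 0xEF ⊕ 0xA3 = 0x4C.
P[2]: E(K, 0xEF) = 0x1F; 0x28 ⊕ 0x1F = 0x37.
P[3]: E(K, 0x28) = 0xD8; 0x03 ⊕ 0xD8 = 0xDB.
Blocks that differ from the original plaintext: P[2], P[3].

P[0] = 0x30, P[1] = 0x4C, P[2] = 0x37, P[3] = 0xDB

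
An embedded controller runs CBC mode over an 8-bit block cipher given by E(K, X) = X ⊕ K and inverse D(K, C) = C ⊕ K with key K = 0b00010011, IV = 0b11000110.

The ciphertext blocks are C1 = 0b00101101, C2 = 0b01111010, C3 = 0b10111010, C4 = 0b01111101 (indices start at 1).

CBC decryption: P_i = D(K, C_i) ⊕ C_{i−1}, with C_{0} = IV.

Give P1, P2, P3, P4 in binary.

P1: D(K, 0b00101101) = 0b00111110; 0b00111110 ⊕ 0b11000110 = 0b11111000.
P2: D(K, 0b01111010) = 0b01101001; 0b01101001 ⊕ 0b00101101 = 0b01000100.
P3: D(K, 0b10111010) = 0b10101001; 0b10101001 ⊕ 0b01111010 = 0b11010011.
P4: D(K, 0b01111101) = 0b01101110; 0b01101110 ⊕ 0b10111010 = 0b11010100.

P1 = 0b11111000, P2 = 0b01000100, P3 = 0b11010011, P4 = 0b11010100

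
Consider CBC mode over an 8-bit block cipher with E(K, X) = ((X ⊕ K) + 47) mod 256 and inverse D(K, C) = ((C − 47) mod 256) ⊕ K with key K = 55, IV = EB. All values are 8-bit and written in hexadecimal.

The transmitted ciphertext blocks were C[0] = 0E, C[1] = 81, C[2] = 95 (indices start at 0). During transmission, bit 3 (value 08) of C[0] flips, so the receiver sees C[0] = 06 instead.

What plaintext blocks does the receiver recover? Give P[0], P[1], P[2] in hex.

CBC decryption: P_i = D(K, C_i) ⊕ C_{i−1}, with C_{−1} = IV.
Only C[0] changed, to 06. In CBC, a change in C_i garbles P_i and flips the same bit in P_{i+1}. Decrypting the received ciphertext:
P[0]: D(K, 06) = EA; EA ⊕ EB = 01.
P[1]: D(K, 81) = 6F; 6F ⊕ 06 = 69.
P[2]: D(K, 95) = 1B; 1B ⊕ 81 = 9A.
Blocks that differ from the original plaintext: P[0], P[1].

P[0] = 01, P[1] = 69, P[2] = 9A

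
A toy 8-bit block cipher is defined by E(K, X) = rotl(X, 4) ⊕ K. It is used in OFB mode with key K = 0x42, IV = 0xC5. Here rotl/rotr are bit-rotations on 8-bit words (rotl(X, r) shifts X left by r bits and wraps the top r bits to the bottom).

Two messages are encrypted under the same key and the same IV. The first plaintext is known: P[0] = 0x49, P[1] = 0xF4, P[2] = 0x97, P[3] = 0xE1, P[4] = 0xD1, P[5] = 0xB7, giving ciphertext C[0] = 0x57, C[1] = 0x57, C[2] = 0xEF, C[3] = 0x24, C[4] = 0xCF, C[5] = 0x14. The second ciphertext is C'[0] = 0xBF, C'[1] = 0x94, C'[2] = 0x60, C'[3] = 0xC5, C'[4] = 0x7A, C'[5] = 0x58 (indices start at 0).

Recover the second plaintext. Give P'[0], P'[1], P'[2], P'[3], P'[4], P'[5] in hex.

In OFB with a reused IV, both messages share the same keystream S_i, so C_i ⊕ C'_i = P_i ⊕ P'_i and thus P'_i = P_i ⊕ C_i ⊕ C'_i.
P'[0]: 0x49 ⊕ 0x57 ⊕ 0xBF = 0xA1.
P'[1]: 0xF4 ⊕ 0x57 ⊕ 0x94 = 0x37.
P'[2]: 0x97 ⊕ 0xEF ⊕ 0x60 = 0x18.
P'[3]: 0xE1 ⊕ 0x24 ⊕ 0xC5 = 0x00.
P'[4]: 0xD1 ⊕ 0xCF ⊕ 0x7A = 0x64.
P'[5]: 0xB7 ⊕ 0x14 ⊕ 0x58 = 0xFB.

P'[0] = 0xA1, P'[1] = 0x37, P'[2] = 0x18, P'[3] = 0x00, P'[4] = 0x64, P'[5] = 0xFB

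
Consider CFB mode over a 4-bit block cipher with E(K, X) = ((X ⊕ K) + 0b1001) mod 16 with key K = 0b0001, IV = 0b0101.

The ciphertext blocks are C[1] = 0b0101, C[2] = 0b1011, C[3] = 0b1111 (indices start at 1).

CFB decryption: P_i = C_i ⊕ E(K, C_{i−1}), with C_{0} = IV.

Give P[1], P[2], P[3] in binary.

P[1] = 0b1000, P[2] = 0b0110, P[3] = 0b1100

P[1]: E(K, 0b0101) = 0b1101; 0b0101 ⊕ 0b1101 = 0b1000.
P[2]: E(K, 0b0101) = 0b1101; 0b1011 ⊕ 0b1101 = 0b0110.
P[3]: E(K, 0b1011) = 0b0011; 0b1111 ⊕ 0b0011 = 0b1100.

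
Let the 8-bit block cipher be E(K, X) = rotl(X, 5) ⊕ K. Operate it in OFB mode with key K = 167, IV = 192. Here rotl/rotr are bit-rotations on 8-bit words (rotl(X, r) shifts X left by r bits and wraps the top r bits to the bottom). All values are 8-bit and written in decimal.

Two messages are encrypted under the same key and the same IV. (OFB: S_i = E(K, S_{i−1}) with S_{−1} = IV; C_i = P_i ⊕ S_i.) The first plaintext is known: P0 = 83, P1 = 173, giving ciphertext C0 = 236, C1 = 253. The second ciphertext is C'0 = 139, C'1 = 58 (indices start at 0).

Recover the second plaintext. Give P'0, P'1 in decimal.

P'0 = 52, P'1 = 106

In OFB with a reused IV, both messages share the same keystream S_i, so C_i ⊕ C'_i = P_i ⊕ P'_i and thus P'_i = P_i ⊕ C_i ⊕ C'_i.
P'0: 83 ⊕ 236 ⊕ 139 = 52.
P'1: 173 ⊕ 253 ⊕ 58 = 106.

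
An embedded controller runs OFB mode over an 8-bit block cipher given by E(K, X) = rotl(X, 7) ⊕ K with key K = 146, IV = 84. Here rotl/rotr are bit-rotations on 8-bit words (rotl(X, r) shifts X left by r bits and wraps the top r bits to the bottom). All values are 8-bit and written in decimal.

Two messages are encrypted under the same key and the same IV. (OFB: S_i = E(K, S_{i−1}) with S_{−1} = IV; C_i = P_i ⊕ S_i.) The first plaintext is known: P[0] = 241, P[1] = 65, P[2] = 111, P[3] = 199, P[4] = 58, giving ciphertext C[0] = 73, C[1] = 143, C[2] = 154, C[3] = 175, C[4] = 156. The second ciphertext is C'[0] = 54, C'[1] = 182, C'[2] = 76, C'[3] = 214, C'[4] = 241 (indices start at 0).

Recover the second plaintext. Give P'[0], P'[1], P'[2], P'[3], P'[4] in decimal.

In OFB with a reused IV, both messages share the same keystream S_i, so C_i ⊕ C'_i = P_i ⊕ P'_i and thus P'_i = P_i ⊕ C_i ⊕ C'_i.
P'[0]: 241 ⊕ 73 ⊕ 54 = 142.
P'[1]: 65 ⊕ 143 ⊕ 182 = 120.
P'[2]: 111 ⊕ 154 ⊕ 76 = 185.
P'[3]: 199 ⊕ 175 ⊕ 214 = 190.
P'[4]: 58 ⊕ 156 ⊕ 241 = 87.

P'[0] = 142, P'[1] = 120, P'[2] = 185, P'[3] = 190, P'[4] = 87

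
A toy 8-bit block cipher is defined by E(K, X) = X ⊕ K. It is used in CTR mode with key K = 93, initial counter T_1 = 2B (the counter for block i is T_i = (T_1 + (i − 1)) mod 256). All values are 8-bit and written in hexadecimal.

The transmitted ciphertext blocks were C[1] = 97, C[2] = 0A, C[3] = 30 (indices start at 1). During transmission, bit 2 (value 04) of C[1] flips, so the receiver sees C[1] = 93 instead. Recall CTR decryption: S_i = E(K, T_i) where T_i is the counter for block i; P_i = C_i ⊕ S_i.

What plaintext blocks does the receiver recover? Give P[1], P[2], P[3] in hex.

P[1] = 2B, P[2] = B5, P[3] = 8E

Only C[1] changed, to 93. In CTR, a change in C_i flips the same bit in P_i only; the keystream is unaffected. Decrypting the received ciphertext:
P[1]: T = 2B, S = E(K, T) = B8; 93 ⊕ B8 = 2B.
P[2]: T = 2C, S = E(K, T) = BF; 0A ⊕ BF = B5.
P[3]: T = 2D, S = E(K, T) = BE; 30 ⊕ BE = 8E.
Blocks that differ from the original plaintext: P[1].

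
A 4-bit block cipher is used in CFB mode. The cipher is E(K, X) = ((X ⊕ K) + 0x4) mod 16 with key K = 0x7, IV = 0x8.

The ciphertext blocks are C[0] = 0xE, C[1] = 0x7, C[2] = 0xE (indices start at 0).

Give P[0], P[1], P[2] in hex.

CFB decryption: P_i = C_i ⊕ E(K, C_{i−1}), with C_{−1} = IV.
P[0]: E(K, 0x8) = 0x3; 0xE ⊕ 0x3 = 0xD.
P[1]: E(K, 0xE) = 0xD; 0x7 ⊕ 0xD = 0xA.
P[2]: E(K, 0x7) = 0x4; 0xE ⊕ 0x4 = 0xA.

P[0] = 0xD, P[1] = 0xA, P[2] = 0xA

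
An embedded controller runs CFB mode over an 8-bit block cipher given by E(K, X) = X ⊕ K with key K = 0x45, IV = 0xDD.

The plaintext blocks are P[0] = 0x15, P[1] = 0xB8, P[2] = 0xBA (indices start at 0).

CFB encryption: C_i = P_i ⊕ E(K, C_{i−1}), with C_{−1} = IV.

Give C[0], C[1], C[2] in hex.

C[0]: E(K, 0xDD) = 0x98; 0x15 ⊕ 0x98 = 0x8D.
C[1]: E(K, 0x8D) = 0xC8; 0xB8 ⊕ 0xC8 = 0x70.
C[2]: E(K, 0x70) = 0x35; 0xBA ⊕ 0x35 = 0x8F.

C[0] = 0x8D, C[1] = 0x70, C[2] = 0x8F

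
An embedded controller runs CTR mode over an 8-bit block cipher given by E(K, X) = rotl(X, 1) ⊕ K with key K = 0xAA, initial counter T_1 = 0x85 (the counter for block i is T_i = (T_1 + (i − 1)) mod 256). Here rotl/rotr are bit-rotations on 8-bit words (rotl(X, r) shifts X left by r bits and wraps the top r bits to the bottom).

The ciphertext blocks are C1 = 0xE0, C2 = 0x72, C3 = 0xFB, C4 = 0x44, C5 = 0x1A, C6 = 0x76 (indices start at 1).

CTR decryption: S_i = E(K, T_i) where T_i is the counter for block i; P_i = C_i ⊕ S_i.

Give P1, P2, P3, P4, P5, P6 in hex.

P1: T = 0x85, S = E(K, T) = 0xA1; 0xE0 ⊕ 0xA1 = 0x41.
P2: T = 0x86, S = E(K, T) = 0xA7; 0x72 ⊕ 0xA7 = 0xD5.
P3: T = 0x87, S = E(K, T) = 0xA5; 0xFB ⊕ 0xA5 = 0x5E.
P4: T = 0x88, S = E(K, T) = 0xBB; 0x44 ⊕ 0xBB = 0xFF.
P5: T = 0x89, S = E(K, T) = 0xB9; 0x1A ⊕ 0xB9 = 0xA3.
P6: T = 0x8A, S = E(K, T) = 0xBF; 0x76 ⊕ 0xBF = 0xC9.

P1 = 0x41, P2 = 0xD5, P3 = 0x5E, P4 = 0xFF, P5 = 0xA3, P6 = 0xC9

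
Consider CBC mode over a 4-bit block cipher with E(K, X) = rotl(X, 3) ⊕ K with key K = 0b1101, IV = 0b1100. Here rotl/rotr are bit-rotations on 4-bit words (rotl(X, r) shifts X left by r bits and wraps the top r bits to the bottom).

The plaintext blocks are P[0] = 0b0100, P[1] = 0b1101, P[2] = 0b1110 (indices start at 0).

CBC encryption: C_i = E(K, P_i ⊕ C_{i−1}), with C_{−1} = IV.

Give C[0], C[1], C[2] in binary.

C[0]: P[0] ⊕ 0b1100 = 0b1000; E(K, 0b1000) = 0b1001.
C[1]: P[1] ⊕ 0b1001 = 0b0100; E(K, 0b0100) = 0b1111.
C[2]: P[2] ⊕ 0b1111 = 0b0001; E(K, 0b0001) = 0b0101.

C[0] = 0b1001, C[1] = 0b1111, C[2] = 0b0101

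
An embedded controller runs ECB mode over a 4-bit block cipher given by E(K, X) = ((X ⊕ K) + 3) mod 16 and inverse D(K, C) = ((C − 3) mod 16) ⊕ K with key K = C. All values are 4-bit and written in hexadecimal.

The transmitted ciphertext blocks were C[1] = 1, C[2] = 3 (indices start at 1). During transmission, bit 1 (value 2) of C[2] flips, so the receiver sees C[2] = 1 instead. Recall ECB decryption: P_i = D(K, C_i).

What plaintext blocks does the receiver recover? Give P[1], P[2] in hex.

P[1] = 2, P[2] = 2

Only C[2] changed, to 1. In ECB, a change in C_i affects only P_i. Decrypting the received ciphertext:
P[1]: D(K, 1) = 2.
P[2]: D(K, 1) = 2.
Blocks that differ from the original plaintext: P[2].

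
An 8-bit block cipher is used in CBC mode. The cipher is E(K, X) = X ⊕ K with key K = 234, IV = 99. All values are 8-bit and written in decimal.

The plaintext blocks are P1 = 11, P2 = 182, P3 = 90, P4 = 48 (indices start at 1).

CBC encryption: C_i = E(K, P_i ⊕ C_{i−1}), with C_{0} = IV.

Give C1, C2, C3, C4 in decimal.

C1: P1 ⊕ 99 = 104; E(K, 104) = 130.
C2: P2 ⊕ 130 = 52; E(K, 52) = 222.
C3: P3 ⊕ 222 = 132; E(K, 132) = 110.
C4: P4 ⊕ 110 = 94; E(K, 94) = 180.

C1 = 130, C2 = 222, C3 = 110, C4 = 180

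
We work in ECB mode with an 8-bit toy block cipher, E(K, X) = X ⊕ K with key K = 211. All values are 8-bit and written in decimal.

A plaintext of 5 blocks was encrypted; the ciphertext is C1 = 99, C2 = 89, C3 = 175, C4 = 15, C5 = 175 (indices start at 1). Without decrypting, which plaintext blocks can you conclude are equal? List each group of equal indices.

ECB encrypts each block independently with the same key, so equal ciphertext blocks imply equal plaintext blocks.
C3 = C5 = 175, so P3 = P5.

P3 = P5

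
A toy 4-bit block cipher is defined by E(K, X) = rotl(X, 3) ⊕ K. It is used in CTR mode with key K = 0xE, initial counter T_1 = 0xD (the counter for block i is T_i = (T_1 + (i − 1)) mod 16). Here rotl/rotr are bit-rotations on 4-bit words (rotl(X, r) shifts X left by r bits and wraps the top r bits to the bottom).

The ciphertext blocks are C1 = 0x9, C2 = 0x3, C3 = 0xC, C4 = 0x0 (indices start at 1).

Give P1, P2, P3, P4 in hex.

P1 = 0x9, P2 = 0xA, P3 = 0xD, P4 = 0xE

CTR decryption: S_i = E(K, T_i) where T_i is the counter for block i; P_i = C_i ⊕ S_i.
P1: T = 0xD, S = E(K, T) = 0x0; 0x9 ⊕ 0x0 = 0x9.
P2: T = 0xE, S = E(K, T) = 0x9; 0x3 ⊕ 0x9 = 0xA.
P3: T = 0xF, S = E(K, T) = 0x1; 0xC ⊕ 0x1 = 0xD.
P4: T = 0x0, S = E(K, T) = 0xE; 0x0 ⊕ 0xE = 0xE.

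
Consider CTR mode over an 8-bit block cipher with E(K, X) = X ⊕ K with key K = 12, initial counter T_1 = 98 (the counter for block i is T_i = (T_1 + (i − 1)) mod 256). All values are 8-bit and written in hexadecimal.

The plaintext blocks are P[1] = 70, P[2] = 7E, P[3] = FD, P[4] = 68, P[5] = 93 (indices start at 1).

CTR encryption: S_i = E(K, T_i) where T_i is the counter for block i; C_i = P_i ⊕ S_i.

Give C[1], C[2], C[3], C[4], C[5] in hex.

C[1] = FA, C[2] = F5, C[3] = 75, C[4] = E1, C[5] = 1D

C[1]: T = 98, S = E(K, T) = 8A; 70 ⊕ 8A = FA.
C[2]: T = 99, S = E(K, T) = 8B; 7E ⊕ 8B = F5.
C[3]: T = 9A, S = E(K, T) = 88; FD ⊕ 88 = 75.
C[4]: T = 9B, S = E(K, T) = 89; 68 ⊕ 89 = E1.
C[5]: T = 9C, S = E(K, T) = 8E; 93 ⊕ 8E = 1D.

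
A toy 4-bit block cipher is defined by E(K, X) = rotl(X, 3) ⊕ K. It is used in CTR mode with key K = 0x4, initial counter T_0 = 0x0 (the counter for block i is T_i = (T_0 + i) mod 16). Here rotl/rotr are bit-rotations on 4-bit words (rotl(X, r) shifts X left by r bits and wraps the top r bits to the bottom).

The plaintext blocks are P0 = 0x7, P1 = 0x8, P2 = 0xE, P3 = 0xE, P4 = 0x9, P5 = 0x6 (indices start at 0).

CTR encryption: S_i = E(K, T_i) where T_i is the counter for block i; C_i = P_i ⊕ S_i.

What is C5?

C5 = 0x8

C0: T = 0x0, S = E(K, T) = 0x4; 0x7 ⊕ 0x4 = 0x3.
C1: T = 0x1, S = E(K, T) = 0xC; 0x8 ⊕ 0xC = 0x4.
C2: T = 0x2, S = E(K, T) = 0x5; 0xE ⊕ 0x5 = 0xB.
C3: T = 0x3, S = E(K, T) = 0xD; 0xE ⊕ 0xD = 0x3.
C4: T = 0x4, S = E(K, T) = 0x6; 0x9 ⊕ 0x6 = 0xF.
C5: T = 0x5, S = E(K, T) = 0xE; 0x6 ⊕ 0xE = 0x8.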